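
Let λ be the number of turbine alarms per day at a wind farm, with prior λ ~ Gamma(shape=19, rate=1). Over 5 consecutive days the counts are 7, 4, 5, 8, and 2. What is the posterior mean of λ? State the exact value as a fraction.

15/2

Total count: 7 + 4 + 5 + 8 + 2 = 26.
Total exposure: 5 days.
By Gamma–Poisson conjugacy, the posterior is Gamma(α + Σx, β + Σt) = Gamma(19 + 26, 1 + 5) = Gamma(45, 6).
Posterior mean = α'/β' = 45/6 = 15/2.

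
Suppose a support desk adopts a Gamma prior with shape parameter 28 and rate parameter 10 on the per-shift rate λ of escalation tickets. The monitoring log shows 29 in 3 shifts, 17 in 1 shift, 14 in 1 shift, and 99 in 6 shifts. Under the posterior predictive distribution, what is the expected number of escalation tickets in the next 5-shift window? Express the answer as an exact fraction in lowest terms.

935/21

Total count: 29 + 17 + 14 + 99 = 159.
Total exposure: 3 + 1 + 1 + 6 = 11 shifts.
By Gamma–Poisson conjugacy, the posterior is Gamma(α + Σx, β + Σt) = Gamma(28 + 159, 10 + 11) = Gamma(187, 21).
Predictive mean over a 5-shift window = T·E[λ|data] = 5·187/21 = 935/21.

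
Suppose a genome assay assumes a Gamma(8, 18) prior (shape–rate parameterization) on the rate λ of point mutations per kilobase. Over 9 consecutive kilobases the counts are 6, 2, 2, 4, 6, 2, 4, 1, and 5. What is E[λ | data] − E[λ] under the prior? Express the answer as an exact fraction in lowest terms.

Total count: 6 + 2 + 2 + 4 + 6 + 2 + 4 + 1 + 5 = 32.
Total exposure: 9 kilobases.
Gamma(α, β) with Poisson data over total exposure Σt gives posterior Gamma(α+Σx, β+Σt) = Gamma(40, 27).
Posterior mean = 40/27 = 40/27; prior mean = 8/18 = 4/9. Difference = 40/27 − 4/9 = 28/27.

28/27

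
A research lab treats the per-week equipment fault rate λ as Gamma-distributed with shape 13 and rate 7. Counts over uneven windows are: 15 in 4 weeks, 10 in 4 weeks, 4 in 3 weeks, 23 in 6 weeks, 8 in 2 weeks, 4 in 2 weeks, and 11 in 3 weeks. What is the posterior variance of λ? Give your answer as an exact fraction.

88/961

Total count: 15 + 10 + 4 + 23 + 8 + 4 + 11 = 75.
Total exposure: 4 + 4 + 3 + 6 + 2 + 2 + 3 = 24 weeks.
The Gamma prior is conjugate for the Poisson rate, so λ | data ~ Gamma(13+75, 7+24) = Gamma(88, 31).
Posterior variance = α'/β'² = 88/961.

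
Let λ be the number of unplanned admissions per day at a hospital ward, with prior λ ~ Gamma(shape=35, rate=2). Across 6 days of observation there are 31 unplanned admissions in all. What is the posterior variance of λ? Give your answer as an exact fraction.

33/32

Total count 31 over total exposure 6 days.
Conjugate update: add total count to the shape and total exposure to the rate, giving Gamma(66, 8).
Posterior variance = α'/β'² = 66/64 = 33/32.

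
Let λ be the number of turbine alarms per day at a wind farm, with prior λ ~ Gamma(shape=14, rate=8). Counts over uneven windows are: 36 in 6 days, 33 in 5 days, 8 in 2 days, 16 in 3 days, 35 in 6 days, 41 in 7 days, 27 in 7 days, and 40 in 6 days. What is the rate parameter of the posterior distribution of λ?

50

Total count: 36 + 33 + 8 + 16 + 35 + 41 + 27 + 40 = 236.
Total exposure: 6 + 5 + 2 + 3 + 6 + 7 + 7 + 6 = 42 days.
The Gamma prior is conjugate for the Poisson rate, so λ | data ~ Gamma(14+236, 8+42) = Gamma(250, 50).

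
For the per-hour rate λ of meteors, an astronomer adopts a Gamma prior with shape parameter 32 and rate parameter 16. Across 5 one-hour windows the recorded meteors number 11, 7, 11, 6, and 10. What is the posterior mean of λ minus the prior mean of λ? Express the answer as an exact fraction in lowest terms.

Total count: 11 + 7 + 11 + 6 + 10 = 45.
Total exposure: 5 hours.
Posterior: α' = 32 + 45 = 77, β' = 16 + 5 = 21.
Posterior mean = 77/21 = 11/3; prior mean = 32/16 = 2. Difference = 11/3 − 2 = 5/3.

5/3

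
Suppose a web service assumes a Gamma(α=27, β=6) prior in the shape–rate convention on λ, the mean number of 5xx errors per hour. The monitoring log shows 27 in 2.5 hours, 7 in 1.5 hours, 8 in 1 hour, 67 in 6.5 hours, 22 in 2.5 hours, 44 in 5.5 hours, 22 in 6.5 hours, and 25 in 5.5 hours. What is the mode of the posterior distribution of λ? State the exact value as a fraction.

496/75

Total count: 27 + 7 + 8 + 67 + 22 + 44 + 22 + 25 = 222.
Total exposure: 2.5 + 1.5 + 1 + 6.5 + 2.5 + 5.5 + 6.5 + 5.5 = 31.5 hours.
By Gamma–Poisson conjugacy, the posterior is Gamma(α + Σx, β + Σt) = Gamma(27 + 222, 6 + 31.5) = Gamma(249, 75/2).
Posterior mode = (α'−1)/β' = 248/(75/2) = 496/75.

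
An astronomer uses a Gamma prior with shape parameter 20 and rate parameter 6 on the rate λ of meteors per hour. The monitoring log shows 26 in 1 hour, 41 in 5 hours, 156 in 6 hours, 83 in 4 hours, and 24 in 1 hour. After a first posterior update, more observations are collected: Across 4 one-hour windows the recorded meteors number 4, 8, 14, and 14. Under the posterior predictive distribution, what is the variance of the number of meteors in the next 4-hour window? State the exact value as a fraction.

16120/243

Total count: 26 + 41 + 156 + 83 + 24 = 330.
Total exposure: 1 + 5 + 6 + 4 + 1 = 17 hours.
After the first batch: Gamma(20 + 330, 6 + 17) = Gamma(350, 23).
Total count: 4 + 8 + 14 + 14 = 40.
Total exposure: 4 hours.
After the second batch: Gamma(350 + 40, 23 + 4) = Gamma(390, 27).
The posterior predictive for a window of length T is Negative Binomial with variance T·α'·(β'+T)/β'² = 4·390·31/729 = 16120/243.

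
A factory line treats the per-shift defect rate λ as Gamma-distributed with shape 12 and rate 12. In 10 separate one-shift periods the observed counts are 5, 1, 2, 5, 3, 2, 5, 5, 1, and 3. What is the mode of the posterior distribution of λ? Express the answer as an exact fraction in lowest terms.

Total count: 5 + 1 + 2 + 5 + 3 + 2 + 5 + 5 + 1 + 3 = 32.
Total exposure: 10 shifts.
By Gamma–Poisson conjugacy, the posterior is Gamma(α + Σx, β + Σt) = Gamma(12 + 32, 12 + 10) = Gamma(44, 22).
Posterior mode = (α'−1)/β' = 43/22.

43/22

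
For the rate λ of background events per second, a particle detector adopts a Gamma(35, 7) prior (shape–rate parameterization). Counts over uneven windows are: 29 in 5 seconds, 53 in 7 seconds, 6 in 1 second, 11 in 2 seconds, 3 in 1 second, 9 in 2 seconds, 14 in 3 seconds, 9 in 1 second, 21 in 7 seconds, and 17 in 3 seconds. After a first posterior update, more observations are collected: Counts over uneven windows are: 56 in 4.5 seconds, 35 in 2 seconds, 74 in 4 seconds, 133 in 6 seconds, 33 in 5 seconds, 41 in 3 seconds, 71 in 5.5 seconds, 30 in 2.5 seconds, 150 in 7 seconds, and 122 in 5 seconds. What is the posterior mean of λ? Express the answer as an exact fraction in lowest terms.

Total count: 29 + 53 + 6 + 11 + 3 + 9 + 14 + 9 + 21 + 17 = 172.
Total exposure: 5 + 7 + 1 + 2 + 1 + 2 + 3 + 1 + 7 + 3 = 32 seconds.
After the first batch: Gamma(35 + 172, 7 + 32) = Gamma(207, 39).
Total count: 56 + 35 + 74 + 133 + 33 + 41 + 71 + 30 + 150 + 122 = 745.
Total exposure: 4.5 + 2 + 4 + 6 + 5 + 3 + 5.5 + 2.5 + 7 + 5 = 44.5 seconds.
After the second batch: Gamma(207 + 745, 39 + 44.5) = Gamma(952, 167/2).
Posterior mean = α'/β' = 952/(167/2) = 1904/167.

1904/167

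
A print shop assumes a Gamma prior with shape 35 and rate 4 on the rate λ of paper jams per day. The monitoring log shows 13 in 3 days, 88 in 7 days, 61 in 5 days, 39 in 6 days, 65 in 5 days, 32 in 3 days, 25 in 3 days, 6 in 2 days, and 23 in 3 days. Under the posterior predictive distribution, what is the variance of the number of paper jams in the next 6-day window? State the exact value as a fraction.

109134/1681

Total count: 13 + 88 + 61 + 39 + 65 + 32 + 25 + 6 + 23 = 352.
Total exposure: 3 + 7 + 5 + 6 + 5 + 3 + 3 + 2 + 3 = 37 days.
The Gamma prior is conjugate for the Poisson rate, so λ | data ~ Gamma(35+352, 4+37) = Gamma(387, 41).
The posterior predictive for a window of length T is Negative Binomial with variance T·α'·(β'+T)/β'² = 6·387·47/1681 = 109134/1681.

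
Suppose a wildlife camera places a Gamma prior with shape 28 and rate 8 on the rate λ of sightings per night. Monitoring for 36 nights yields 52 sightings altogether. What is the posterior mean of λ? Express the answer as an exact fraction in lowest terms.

20/11

Total count 52 over total exposure 36 nights.
The Gamma prior is conjugate for the Poisson rate, so λ | data ~ Gamma(28+52, 8+36) = Gamma(80, 44).
Posterior mean = α'/β' = 80/44 = 20/11.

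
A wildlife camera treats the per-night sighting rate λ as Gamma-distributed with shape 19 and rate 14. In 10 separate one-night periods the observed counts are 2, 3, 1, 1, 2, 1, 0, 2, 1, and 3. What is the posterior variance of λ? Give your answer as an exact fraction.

Total count: 2 + 3 + 1 + 1 + 2 + 1 + 0 + 2 + 1 + 3 = 16.
Total exposure: 10 nights.
Conjugate update: add total count to the shape and total exposure to the rate, giving Gamma(35, 24).
Posterior variance = α'/β'² = 35/576.

35/576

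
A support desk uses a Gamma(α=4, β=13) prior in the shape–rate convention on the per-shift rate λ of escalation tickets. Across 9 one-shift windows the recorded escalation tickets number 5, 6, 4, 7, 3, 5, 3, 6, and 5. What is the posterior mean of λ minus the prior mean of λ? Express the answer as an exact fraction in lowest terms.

268/143

Total count: 5 + 6 + 4 + 7 + 3 + 5 + 3 + 6 + 5 = 44.
Total exposure: 9 shifts.
Conjugate update: add total count to the shape and total exposure to the rate, giving Gamma(48, 22).
Posterior mean = 48/22 = 24/11; prior mean = 4/13 = 4/13. Difference = 24/11 − 4/13 = 268/143.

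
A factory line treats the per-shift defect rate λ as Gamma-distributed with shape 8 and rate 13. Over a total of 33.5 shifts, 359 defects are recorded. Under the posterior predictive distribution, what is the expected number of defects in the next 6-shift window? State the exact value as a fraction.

Total count 359 over total exposure 33.5 shifts.
By Gamma–Poisson conjugacy, the posterior is Gamma(α + Σx, β + Σt) = Gamma(8 + 359, 13 + 33.5) = Gamma(367, 93/2).
Predictive mean over a 6-shift window = T·E[λ|data] = 6·367/(93/2) = 1468/31.

1468/31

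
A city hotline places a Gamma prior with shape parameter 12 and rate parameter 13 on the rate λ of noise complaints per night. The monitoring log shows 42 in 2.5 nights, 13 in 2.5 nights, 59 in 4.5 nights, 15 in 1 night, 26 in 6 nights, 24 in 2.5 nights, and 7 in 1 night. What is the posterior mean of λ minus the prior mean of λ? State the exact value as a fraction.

Total count: 42 + 13 + 59 + 15 + 26 + 24 + 7 = 186.
Total exposure: 2.5 + 2.5 + 4.5 + 1 + 6 + 2.5 + 1 = 20 nights.
Conjugate update: add total count to the shape and total exposure to the rate, giving Gamma(198, 33).
Posterior mean = 198/33 = 6; prior mean = 12/13 = 12/13. Difference = 6 − 12/13 = 66/13.

66/13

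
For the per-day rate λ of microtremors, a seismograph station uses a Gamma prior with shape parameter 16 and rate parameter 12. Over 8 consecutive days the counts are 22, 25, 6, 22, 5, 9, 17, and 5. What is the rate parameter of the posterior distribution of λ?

Total count: 22 + 25 + 6 + 22 + 5 + 9 + 17 + 5 = 111.
Total exposure: 8 days.
Gamma(α, β) with Poisson data over total exposure Σt gives posterior Gamma(α+Σx, β+Σt) = Gamma(127, 20).

20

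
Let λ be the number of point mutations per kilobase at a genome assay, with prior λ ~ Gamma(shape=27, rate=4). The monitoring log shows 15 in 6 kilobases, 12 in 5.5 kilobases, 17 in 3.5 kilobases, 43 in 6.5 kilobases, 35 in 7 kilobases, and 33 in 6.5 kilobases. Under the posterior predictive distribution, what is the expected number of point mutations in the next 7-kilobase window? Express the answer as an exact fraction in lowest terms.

98/3

Total count: 15 + 12 + 17 + 43 + 35 + 33 = 155.
Total exposure: 6 + 5.5 + 3.5 + 6.5 + 7 + 6.5 = 35 kilobases.
Conjugate update: add total count to the shape and total exposure to the rate, giving Gamma(182, 39).
Predictive mean over a 7-kilobase window = T·E[λ|data] = 7·182/39 = 98/3.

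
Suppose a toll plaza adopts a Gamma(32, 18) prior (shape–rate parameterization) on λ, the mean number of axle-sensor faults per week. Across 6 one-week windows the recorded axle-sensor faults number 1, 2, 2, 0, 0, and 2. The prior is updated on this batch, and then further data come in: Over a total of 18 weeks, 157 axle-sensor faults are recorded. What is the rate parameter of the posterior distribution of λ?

42

Total count: 1 + 2 + 2 + 0 + 0 + 2 = 7.
Total exposure: 6 weeks.
After the first batch: Gamma(32 + 7, 18 + 6) = Gamma(39, 24).
Total count 157 over total exposure 18 weeks.
After the second batch: Gamma(39 + 157, 24 + 18) = Gamma(196, 42).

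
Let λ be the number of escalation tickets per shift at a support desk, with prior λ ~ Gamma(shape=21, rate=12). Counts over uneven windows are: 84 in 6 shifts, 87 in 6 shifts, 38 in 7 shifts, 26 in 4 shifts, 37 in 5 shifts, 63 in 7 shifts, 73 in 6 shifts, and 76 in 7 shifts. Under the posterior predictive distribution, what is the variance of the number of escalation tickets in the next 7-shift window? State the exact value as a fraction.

Total count: 84 + 87 + 38 + 26 + 37 + 63 + 73 + 76 = 484.
Total exposure: 6 + 6 + 7 + 4 + 5 + 7 + 6 + 7 = 48 shifts.
By Gamma–Poisson conjugacy, the posterior is Gamma(α + Σx, β + Σt) = Gamma(21 + 484, 12 + 48) = Gamma(505, 60).
The posterior predictive for a window of length T is Negative Binomial with variance T·α'·(β'+T)/β'² = 7·505·67/3600 = 47369/720.

47369/720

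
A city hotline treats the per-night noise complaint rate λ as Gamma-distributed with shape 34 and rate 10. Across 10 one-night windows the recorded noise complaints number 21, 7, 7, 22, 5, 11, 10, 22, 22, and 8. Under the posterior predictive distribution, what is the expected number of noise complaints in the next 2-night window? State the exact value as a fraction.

Total count: 21 + 7 + 7 + 22 + 5 + 11 + 10 + 22 + 22 + 8 = 135.
Total exposure: 10 nights.
The Gamma prior is conjugate for the Poisson rate, so λ | data ~ Gamma(34+135, 10+10) = Gamma(169, 20).
Predictive mean over a 2-night window = T·E[λ|data] = 2·169/20 = 169/10.

169/10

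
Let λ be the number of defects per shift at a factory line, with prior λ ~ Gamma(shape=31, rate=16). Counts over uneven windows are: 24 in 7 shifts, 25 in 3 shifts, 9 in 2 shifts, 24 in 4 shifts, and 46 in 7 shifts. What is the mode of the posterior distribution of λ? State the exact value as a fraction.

Total count: 24 + 25 + 9 + 24 + 46 = 128.
Total exposure: 7 + 3 + 2 + 4 + 7 = 23 shifts.
Conjugate update: add total count to the shape and total exposure to the rate, giving Gamma(159, 39).
Posterior mode = (α'−1)/β' = 158/39.

158/39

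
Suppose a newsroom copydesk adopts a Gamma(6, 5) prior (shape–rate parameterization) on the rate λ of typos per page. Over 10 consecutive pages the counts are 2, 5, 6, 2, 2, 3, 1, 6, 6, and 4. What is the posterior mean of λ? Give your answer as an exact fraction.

43/15

Total count: 2 + 5 + 6 + 2 + 2 + 3 + 1 + 6 + 6 + 4 = 37.
Total exposure: 10 pages.
By Gamma–Poisson conjugacy, the posterior is Gamma(α + Σx, β + Σt) = Gamma(6 + 37, 5 + 10) = Gamma(43, 15).
Posterior mean = α'/β' = 43/15.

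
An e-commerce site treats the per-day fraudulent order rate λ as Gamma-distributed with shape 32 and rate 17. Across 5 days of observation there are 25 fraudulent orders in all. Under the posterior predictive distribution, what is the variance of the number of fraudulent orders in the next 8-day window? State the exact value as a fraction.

3420/121

Total count 25 over total exposure 5 days.
By Gamma–Poisson conjugacy, the posterior is Gamma(α + Σx, β + Σt) = Gamma(32 + 25, 17 + 5) = Gamma(57, 22).
The posterior predictive for a window of length T is Negative Binomial with variance T·α'·(β'+T)/β'² = 8·57·30/484 = 3420/121.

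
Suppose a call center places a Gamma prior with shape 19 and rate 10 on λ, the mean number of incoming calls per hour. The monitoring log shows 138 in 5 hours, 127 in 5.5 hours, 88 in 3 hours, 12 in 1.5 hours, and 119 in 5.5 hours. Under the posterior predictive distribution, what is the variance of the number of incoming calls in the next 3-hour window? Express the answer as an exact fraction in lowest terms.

Total count: 138 + 127 + 88 + 12 + 119 = 484.
Total exposure: 5 + 5.5 + 3 + 1.5 + 5.5 = 20.5 hours.
By Gamma–Poisson conjugacy, the posterior is Gamma(α + Σx, β + Σt) = Gamma(19 + 484, 10 + 20.5) = Gamma(503, 61/2).
The posterior predictive for a window of length T is Negative Binomial with variance T·α'·(β'+T)/β'² = 3·503·(67/2)/(3721/4) = 202206/3721.

202206/3721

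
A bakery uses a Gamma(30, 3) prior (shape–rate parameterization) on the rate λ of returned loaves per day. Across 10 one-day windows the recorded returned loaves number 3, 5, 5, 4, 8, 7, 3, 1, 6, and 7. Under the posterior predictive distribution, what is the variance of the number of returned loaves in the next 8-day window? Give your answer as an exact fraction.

13272/169

Total count: 3 + 5 + 5 + 4 + 8 + 7 + 3 + 1 + 6 + 7 = 49.
Total exposure: 10 days.
Gamma(α, β) with Poisson data over total exposure Σt gives posterior Gamma(α+Σx, β+Σt) = Gamma(79, 13).
The posterior predictive for a window of length T is Negative Binomial with variance T·α'·(β'+T)/β'² = 8·79·21/169 = 13272/169.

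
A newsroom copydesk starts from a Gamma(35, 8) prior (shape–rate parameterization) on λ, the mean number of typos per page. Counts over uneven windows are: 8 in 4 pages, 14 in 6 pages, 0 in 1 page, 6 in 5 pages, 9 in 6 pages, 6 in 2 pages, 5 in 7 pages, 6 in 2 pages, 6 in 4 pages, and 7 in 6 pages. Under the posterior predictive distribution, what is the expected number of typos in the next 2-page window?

4

Total count: 8 + 14 + 0 + 6 + 9 + 6 + 5 + 6 + 6 + 7 = 67.
Total exposure: 4 + 6 + 1 + 5 + 6 + 2 + 7 + 2 + 4 + 6 = 43 pages.
By Gamma–Poisson conjugacy, the posterior is Gamma(α + Σx, β + Σt) = Gamma(35 + 67, 8 + 43) = Gamma(102, 51).
Predictive mean over a 2-page window = T·E[λ|data] = 2·102/51 = 4.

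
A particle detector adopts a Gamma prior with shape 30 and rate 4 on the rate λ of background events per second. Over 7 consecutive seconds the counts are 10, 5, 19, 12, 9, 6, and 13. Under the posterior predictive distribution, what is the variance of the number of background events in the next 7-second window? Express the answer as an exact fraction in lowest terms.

Total count: 10 + 5 + 19 + 12 + 9 + 6 + 13 = 74.
Total exposure: 7 seconds.
Conjugate update: add total count to the shape and total exposure to the rate, giving Gamma(104, 11).
The posterior predictive for a window of length T is Negative Binomial with variance T·α'·(β'+T)/β'² = 7·104·18/121 = 13104/121.

13104/121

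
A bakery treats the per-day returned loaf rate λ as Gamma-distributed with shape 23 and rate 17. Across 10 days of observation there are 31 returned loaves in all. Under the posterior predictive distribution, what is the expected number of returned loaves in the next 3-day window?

6

Total count 31 over total exposure 10 days.
The Gamma prior is conjugate for the Poisson rate, so λ | data ~ Gamma(23+31, 17+10) = Gamma(54, 27).
Predictive mean over a 3-day window = T·E[λ|data] = 3·54/27 = 6.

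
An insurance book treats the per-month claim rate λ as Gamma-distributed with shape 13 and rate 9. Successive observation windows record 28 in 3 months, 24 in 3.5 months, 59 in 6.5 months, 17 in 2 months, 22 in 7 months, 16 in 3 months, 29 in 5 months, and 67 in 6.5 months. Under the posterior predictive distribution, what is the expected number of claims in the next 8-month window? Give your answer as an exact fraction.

Total count: 28 + 24 + 59 + 17 + 22 + 16 + 29 + 67 = 262.
Total exposure: 3 + 3.5 + 6.5 + 2 + 7 + 3 + 5 + 6.5 = 36.5 months.
By Gamma–Poisson conjugacy, the posterior is Gamma(α + Σx, β + Σt) = Gamma(13 + 262, 9 + 36.5) = Gamma(275, 91/2).
Predictive mean over an 8-month window = T·E[λ|data] = 8·275/(91/2) = 4400/91.

4400/91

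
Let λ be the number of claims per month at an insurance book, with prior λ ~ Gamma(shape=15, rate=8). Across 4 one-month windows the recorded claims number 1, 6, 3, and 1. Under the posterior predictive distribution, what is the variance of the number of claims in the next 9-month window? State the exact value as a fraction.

Total count: 1 + 6 + 3 + 1 = 11.
Total exposure: 4 months.
Gamma(α, β) with Poisson data over total exposure Σt gives posterior Gamma(α+Σx, β+Σt) = Gamma(26, 12).
The posterior predictive for a window of length T is Negative Binomial with variance T·α'·(β'+T)/β'² = 9·26·21/144 = 273/8.

273/8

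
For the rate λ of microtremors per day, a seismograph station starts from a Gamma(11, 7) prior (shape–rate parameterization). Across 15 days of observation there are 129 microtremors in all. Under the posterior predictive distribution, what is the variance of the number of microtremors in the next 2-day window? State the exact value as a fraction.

Total count 129 over total exposure 15 days.
Conjugate update: add total count to the shape and total exposure to the rate, giving Gamma(140, 22).
The posterior predictive for a window of length T is Negative Binomial with variance T·α'·(β'+T)/β'² = 2·140·24/484 = 1680/121.

1680/121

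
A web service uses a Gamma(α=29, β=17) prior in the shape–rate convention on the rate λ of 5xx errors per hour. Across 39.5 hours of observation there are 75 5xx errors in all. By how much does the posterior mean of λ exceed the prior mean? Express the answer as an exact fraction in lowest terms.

259/1921

Total count 75 over total exposure 39.5 hours.
The Gamma prior is conjugate for the Poisson rate, so λ | data ~ Gamma(29+75, 17+39.5) = Gamma(104, 113/2).
Posterior mean = 104/(113/2) = 208/113; prior mean = 29/17 = 29/17. Difference = 208/113 − 29/17 = 259/1921.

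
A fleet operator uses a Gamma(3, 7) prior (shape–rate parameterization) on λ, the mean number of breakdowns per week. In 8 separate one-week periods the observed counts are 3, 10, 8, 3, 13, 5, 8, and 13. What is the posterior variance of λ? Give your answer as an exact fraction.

22/75

Total count: 3 + 10 + 8 + 3 + 13 + 5 + 8 + 13 = 63.
Total exposure: 8 weeks.
Gamma(α, β) with Poisson data over total exposure Σt gives posterior Gamma(α+Σx, β+Σt) = Gamma(66, 15).
Posterior variance = α'/β'² = 66/225 = 22/75.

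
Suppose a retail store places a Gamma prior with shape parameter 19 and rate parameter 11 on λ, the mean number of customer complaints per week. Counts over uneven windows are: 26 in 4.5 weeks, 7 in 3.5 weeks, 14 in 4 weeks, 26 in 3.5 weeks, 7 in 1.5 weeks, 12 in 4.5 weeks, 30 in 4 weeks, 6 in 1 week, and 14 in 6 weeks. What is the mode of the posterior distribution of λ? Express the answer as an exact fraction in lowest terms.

320/87

Total count: 26 + 7 + 14 + 26 + 7 + 12 + 30 + 6 + 14 = 142.
Total exposure: 4.5 + 3.5 + 4 + 3.5 + 1.5 + 4.5 + 4 + 1 + 6 = 32.5 weeks.
Conjugate update: add total count to the shape and total exposure to the rate, giving Gamma(161, 87/2).
Posterior mode = (α'−1)/β' = 160/(87/2) = 320/87.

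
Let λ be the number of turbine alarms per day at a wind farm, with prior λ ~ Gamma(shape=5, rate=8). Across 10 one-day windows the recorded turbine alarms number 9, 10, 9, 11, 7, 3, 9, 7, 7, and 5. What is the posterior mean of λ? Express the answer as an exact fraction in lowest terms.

41/9

Total count: 9 + 10 + 9 + 11 + 7 + 3 + 9 + 7 + 7 + 5 = 77.
Total exposure: 10 days.
By Gamma–Poisson conjugacy, the posterior is Gamma(α + Σx, β + Σt) = Gamma(5 + 77, 8 + 10) = Gamma(82, 18).
Posterior mean = α'/β' = 82/18 = 41/9.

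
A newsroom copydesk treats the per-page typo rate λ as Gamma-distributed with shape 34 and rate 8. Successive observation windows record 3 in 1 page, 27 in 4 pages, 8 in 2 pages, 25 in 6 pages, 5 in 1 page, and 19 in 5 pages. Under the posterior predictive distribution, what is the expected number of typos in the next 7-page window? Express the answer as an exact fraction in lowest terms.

Total count: 3 + 27 + 8 + 25 + 5 + 19 = 87.
Total exposure: 1 + 4 + 2 + 6 + 1 + 5 = 19 pages.
Posterior: α' = 34 + 87 = 121, β' = 8 + 19 = 27.
Predictive mean over a 7-page window = T·E[λ|data] = 7·121/27 = 847/27.

847/27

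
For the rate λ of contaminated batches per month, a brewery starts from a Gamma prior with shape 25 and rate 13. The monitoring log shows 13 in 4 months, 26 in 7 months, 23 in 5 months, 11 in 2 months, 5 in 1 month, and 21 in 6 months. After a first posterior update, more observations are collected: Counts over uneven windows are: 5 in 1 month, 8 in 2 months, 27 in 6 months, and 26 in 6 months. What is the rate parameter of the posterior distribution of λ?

53

Total count: 13 + 26 + 23 + 11 + 5 + 21 = 99.
Total exposure: 4 + 7 + 5 + 2 + 1 + 6 = 25 months.
After the first batch: Gamma(25 + 99, 13 + 25) = Gamma(124, 38).
Total count: 5 + 8 + 27 + 26 = 66.
Total exposure: 1 + 2 + 6 + 6 = 15 months.
After the second batch: Gamma(124 + 66, 38 + 15) = Gamma(190, 53).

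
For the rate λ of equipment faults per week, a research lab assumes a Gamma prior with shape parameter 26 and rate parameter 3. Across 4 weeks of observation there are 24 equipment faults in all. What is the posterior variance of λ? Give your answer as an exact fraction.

50/49

Total count 24 over total exposure 4 weeks.
Posterior: α' = 26 + 24 = 50, β' = 3 + 4 = 7.
Posterior variance = α'/β'² = 50/49.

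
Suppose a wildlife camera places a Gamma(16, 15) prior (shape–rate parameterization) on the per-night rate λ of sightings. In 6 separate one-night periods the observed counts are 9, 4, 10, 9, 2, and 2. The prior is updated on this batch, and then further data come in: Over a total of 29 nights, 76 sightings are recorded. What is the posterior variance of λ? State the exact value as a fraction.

32/625

Total count: 9 + 4 + 10 + 9 + 2 + 2 = 36.
Total exposure: 6 nights.
After the first batch: Gamma(16 + 36, 15 + 6) = Gamma(52, 21).
Total count 76 over total exposure 29 nights.
After the second batch: Gamma(52 + 76, 21 + 29) = Gamma(128, 50).
Posterior variance = α'/β'² = 128/2500 = 32/625.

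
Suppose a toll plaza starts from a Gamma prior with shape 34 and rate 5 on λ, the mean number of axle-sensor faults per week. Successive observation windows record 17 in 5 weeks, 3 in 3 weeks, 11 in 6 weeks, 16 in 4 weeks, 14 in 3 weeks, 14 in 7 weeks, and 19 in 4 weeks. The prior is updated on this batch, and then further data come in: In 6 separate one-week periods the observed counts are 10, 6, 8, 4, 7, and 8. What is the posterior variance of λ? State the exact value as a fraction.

Total count: 17 + 3 + 11 + 16 + 14 + 14 + 19 = 94.
Total exposure: 5 + 3 + 6 + 4 + 3 + 7 + 4 = 32 weeks.
After the first batch: Gamma(34 + 94, 5 + 32) = Gamma(128, 37).
Total count: 10 + 6 + 8 + 4 + 7 + 8 = 43.
Total exposure: 6 weeks.
After the second batch: Gamma(128 + 43, 37 + 6) = Gamma(171, 43).
Posterior variance = α'/β'² = 171/1849.

171/1849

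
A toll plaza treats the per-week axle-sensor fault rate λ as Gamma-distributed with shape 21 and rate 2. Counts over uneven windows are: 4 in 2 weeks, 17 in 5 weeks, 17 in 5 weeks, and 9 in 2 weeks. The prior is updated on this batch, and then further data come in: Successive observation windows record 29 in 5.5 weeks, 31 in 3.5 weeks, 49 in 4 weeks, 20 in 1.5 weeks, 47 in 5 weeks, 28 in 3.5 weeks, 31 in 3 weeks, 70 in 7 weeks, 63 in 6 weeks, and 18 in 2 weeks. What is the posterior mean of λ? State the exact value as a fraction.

454/57

Total count: 4 + 17 + 17 + 9 = 47.
Total exposure: 2 + 5 + 5 + 2 = 14 weeks.
After the first batch: Gamma(21 + 47, 2 + 14) = Gamma(68, 16).
Total count: 29 + 31 + 49 + 20 + 47 + 28 + 31 + 70 + 63 + 18 = 386.
Total exposure: 5.5 + 3.5 + 4 + 1.5 + 5 + 3.5 + 3 + 7 + 6 + 2 = 41 weeks.
After the second batch: Gamma(68 + 386, 16 + 41) = Gamma(454, 57).
Posterior mean = α'/β' = 454/57.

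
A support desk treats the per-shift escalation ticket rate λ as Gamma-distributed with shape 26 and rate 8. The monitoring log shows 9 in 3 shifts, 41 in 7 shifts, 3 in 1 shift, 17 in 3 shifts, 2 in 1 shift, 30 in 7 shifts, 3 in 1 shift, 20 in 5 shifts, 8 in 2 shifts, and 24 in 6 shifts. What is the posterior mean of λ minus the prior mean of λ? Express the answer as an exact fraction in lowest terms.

Total count: 9 + 41 + 3 + 17 + 2 + 30 + 3 + 20 + 8 + 24 = 157.
Total exposure: 3 + 7 + 1 + 3 + 1 + 7 + 1 + 5 + 2 + 6 = 36 shifts.
Posterior: α' = 26 + 157 = 183, β' = 8 + 36 = 44.
Posterior mean = 183/44 = 183/44; prior mean = 26/8 = 13/4. Difference = 183/44 − 13/4 = 10/11.

10/11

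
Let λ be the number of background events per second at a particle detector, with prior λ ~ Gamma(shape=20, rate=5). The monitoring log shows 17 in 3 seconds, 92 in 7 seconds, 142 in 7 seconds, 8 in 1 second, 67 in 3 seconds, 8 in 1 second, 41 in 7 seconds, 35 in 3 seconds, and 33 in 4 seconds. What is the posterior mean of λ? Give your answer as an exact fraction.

463/41

Total count: 17 + 92 + 142 + 8 + 67 + 8 + 41 + 35 + 33 = 443.
Total exposure: 3 + 7 + 7 + 1 + 3 + 1 + 7 + 3 + 4 = 36 seconds.
Posterior: α' = 20 + 443 = 463, β' = 5 + 36 = 41.
Posterior mean = α'/β' = 463/41.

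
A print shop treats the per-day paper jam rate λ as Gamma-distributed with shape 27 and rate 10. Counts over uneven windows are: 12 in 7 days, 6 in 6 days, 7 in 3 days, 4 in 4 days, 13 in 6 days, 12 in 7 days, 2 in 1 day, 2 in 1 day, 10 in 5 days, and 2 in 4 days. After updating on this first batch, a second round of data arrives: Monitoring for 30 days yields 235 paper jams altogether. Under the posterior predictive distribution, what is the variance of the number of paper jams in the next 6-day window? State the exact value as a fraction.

1245/49

Total count: 12 + 6 + 7 + 4 + 13 + 12 + 2 + 2 + 10 + 2 = 70.
Total exposure: 7 + 6 + 3 + 4 + 6 + 7 + 1 + 1 + 5 + 4 = 44 days.
After the first batch: Gamma(27 + 70, 10 + 44) = Gamma(97, 54).
Total count 235 over total exposure 30 days.
After the second batch: Gamma(97 + 235, 54 + 30) = Gamma(332, 84).
The posterior predictive for a window of length T is Negative Binomial with variance T·α'·(β'+T)/β'² = 6·332·90/7056 = 1245/49.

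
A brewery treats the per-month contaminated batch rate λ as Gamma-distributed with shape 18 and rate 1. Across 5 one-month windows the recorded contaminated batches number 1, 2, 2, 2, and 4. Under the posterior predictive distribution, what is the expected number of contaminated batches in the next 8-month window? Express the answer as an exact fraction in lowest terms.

116/3

Total count: 1 + 2 + 2 + 2 + 4 = 11.
Total exposure: 5 months.
By Gamma–Poisson conjugacy, the posterior is Gamma(α + Σx, β + Σt) = Gamma(18 + 11, 1 + 5) = Gamma(29, 6).
Predictive mean over an 8-month window = T·E[λ|data] = 8·29/6 = 116/3.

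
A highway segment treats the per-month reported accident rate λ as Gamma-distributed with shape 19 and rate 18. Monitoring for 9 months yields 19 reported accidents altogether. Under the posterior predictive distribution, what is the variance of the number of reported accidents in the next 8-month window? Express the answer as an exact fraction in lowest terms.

Total count 19 over total exposure 9 months.
By Gamma–Poisson conjugacy, the posterior is Gamma(α + Σx, β + Σt) = Gamma(19 + 19, 18 + 9) = Gamma(38, 27).
The posterior predictive for a window of length T is Negative Binomial with variance T·α'·(β'+T)/β'² = 8·38·35/729 = 10640/729.

10640/729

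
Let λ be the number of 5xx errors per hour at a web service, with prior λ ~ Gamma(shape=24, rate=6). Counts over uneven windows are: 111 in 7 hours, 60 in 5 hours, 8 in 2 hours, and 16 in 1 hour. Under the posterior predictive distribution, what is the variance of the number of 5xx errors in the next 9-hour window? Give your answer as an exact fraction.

6570/49

Total count: 111 + 60 + 8 + 16 = 195.
Total exposure: 7 + 5 + 2 + 1 = 15 hours.
Posterior: α' = 24 + 195 = 219, β' = 6 + 15 = 21.
The posterior predictive for a window of length T is Negative Binomial with variance T·α'·(β'+T)/β'² = 9·219·30/441 = 6570/49.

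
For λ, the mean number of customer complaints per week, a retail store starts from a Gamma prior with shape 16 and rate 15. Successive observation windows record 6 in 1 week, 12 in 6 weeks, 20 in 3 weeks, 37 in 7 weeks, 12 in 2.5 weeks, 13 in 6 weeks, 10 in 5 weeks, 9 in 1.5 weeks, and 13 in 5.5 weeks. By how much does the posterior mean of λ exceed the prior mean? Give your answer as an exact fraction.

Total count: 6 + 12 + 20 + 37 + 12 + 13 + 10 + 9 + 13 = 132.
Total exposure: 1 + 6 + 3 + 7 + 2.5 + 6 + 5 + 1.5 + 5.5 = 37.5 weeks.
The Gamma prior is conjugate for the Poisson rate, so λ | data ~ Gamma(16+132, 15+37.5) = Gamma(148, 105/2).
Posterior mean = 148/(105/2) = 296/105; prior mean = 16/15 = 16/15. Difference = 296/105 − 16/15 = 184/105.

184/105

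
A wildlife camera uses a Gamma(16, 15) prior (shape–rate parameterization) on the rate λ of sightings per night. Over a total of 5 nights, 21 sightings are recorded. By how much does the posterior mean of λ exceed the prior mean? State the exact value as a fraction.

47/60

Total count 21 over total exposure 5 nights.
The Gamma prior is conjugate for the Poisson rate, so λ | data ~ Gamma(16+21, 15+5) = Gamma(37, 20).
Posterior mean = 37/20 = 37/20; prior mean = 16/15 = 16/15. Difference = 37/20 − 16/15 = 47/60.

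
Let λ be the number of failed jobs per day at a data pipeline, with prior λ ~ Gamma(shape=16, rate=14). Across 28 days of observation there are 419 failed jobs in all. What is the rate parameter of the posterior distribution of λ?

42

Total count 419 over total exposure 28 days.
Gamma(α, β) with Poisson data over total exposure Σt gives posterior Gamma(α+Σx, β+Σt) = Gamma(435, 42).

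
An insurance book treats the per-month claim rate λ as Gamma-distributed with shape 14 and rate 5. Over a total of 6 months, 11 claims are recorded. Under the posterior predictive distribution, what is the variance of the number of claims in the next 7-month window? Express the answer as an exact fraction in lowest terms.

3150/121

Total count 11 over total exposure 6 months.
The Gamma prior is conjugate for the Poisson rate, so λ | data ~ Gamma(14+11, 5+6) = Gamma(25, 11).
The posterior predictive for a window of length T is Negative Binomial with variance T·α'·(β'+T)/β'² = 7·25·18/121 = 3150/121.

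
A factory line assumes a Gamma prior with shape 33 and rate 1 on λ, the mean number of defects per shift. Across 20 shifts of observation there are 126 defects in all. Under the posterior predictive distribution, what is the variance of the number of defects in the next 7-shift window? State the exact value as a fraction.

212/3

Total count 126 over total exposure 20 shifts.
Conjugate update: add total count to the shape and total exposure to the rate, giving Gamma(159, 21).
The posterior predictive for a window of length T is Negative Binomial with variance T·α'·(β'+T)/β'² = 7·159·28/441 = 212/3.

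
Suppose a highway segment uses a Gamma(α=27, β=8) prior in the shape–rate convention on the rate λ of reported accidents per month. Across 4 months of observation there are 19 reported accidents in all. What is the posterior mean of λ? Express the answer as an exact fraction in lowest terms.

23/6

Total count 19 over total exposure 4 months.
Posterior: α' = 27 + 19 = 46, β' = 8 + 4 = 12.
Posterior mean = α'/β' = 46/12 = 23/6.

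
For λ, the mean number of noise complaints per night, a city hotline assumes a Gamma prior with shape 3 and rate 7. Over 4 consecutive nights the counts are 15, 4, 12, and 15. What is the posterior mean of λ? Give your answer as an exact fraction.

Total count: 15 + 4 + 12 + 15 = 46.
Total exposure: 4 nights.
By Gamma–Poisson conjugacy, the posterior is Gamma(α + Σx, β + Σt) = Gamma(3 + 46, 7 + 4) = Gamma(49, 11).
Posterior mean = α'/β' = 49/11.

49/11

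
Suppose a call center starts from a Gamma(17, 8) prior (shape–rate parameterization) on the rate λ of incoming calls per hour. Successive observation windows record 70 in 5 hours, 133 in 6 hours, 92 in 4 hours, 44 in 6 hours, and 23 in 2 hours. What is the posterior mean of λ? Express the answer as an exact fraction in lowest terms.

379/31

Total count: 70 + 133 + 92 + 44 + 23 = 362.
Total exposure: 5 + 6 + 4 + 6 + 2 = 23 hours.
The Gamma prior is conjugate for the Poisson rate, so λ | data ~ Gamma(17+362, 8+23) = Gamma(379, 31).
Posterior mean = α'/β' = 379/31.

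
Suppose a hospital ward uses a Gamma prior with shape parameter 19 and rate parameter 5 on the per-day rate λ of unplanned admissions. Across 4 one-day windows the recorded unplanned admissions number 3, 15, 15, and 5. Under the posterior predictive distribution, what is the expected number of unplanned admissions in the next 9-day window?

Total count: 3 + 15 + 15 + 5 = 38.
Total exposure: 4 days.
Posterior: α' = 19 + 38 = 57, β' = 5 + 4 = 9.
Predictive mean over a 9-day window = T·E[λ|data] = 9·57/9 = 57.

57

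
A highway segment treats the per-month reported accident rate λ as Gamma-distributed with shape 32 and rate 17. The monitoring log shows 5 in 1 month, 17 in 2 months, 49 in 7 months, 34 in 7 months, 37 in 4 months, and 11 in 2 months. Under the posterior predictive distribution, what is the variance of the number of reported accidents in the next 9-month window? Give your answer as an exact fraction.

16317/320

Total count: 5 + 17 + 49 + 34 + 37 + 11 = 153.
Total exposure: 1 + 2 + 7 + 7 + 4 + 2 = 23 months.
Gamma(α, β) with Poisson data over total exposure Σt gives posterior Gamma(α+Σx, β+Σt) = Gamma(185, 40).
The posterior predictive for a window of length T is Negative Binomial with variance T·α'·(β'+T)/β'² = 9·185·49/1600 = 16317/320.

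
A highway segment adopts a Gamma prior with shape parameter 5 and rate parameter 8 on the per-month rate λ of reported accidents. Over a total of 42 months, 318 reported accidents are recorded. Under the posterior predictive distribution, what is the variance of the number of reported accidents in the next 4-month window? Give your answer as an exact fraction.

17442/625

Total count 318 over total exposure 42 months.
The Gamma prior is conjugate for the Poisson rate, so λ | data ~ Gamma(5+318, 8+42) = Gamma(323, 50).
The posterior predictive for a window of length T is Negative Binomial with variance T·α'·(β'+T)/β'² = 4·323·54/2500 = 17442/625.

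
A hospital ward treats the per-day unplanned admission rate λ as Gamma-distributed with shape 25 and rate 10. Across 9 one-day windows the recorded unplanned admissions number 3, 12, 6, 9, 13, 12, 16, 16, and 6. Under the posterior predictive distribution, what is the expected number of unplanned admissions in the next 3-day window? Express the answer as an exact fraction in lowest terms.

Total count: 3 + 12 + 6 + 9 + 13 + 12 + 16 + 16 + 6 = 93.
Total exposure: 9 days.
Conjugate update: add total count to the shape and total exposure to the rate, giving Gamma(118, 19).
Predictive mean over a 3-day window = T·E[λ|data] = 3·118/19 = 354/19.

354/19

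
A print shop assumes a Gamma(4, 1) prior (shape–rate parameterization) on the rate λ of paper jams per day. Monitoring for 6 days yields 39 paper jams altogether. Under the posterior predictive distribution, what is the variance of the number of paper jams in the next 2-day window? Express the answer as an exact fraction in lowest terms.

774/49

Total count 39 over total exposure 6 days.
Conjugate update: add total count to the shape and total exposure to the rate, giving Gamma(43, 7).
The posterior predictive for a window of length T is Negative Binomial with variance T·α'·(β'+T)/β'² = 2·43·9/49 = 774/49.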